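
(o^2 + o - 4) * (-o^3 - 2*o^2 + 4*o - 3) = -o^5 - 3*o^4 + 6*o^3 + 9*o^2 - 19*o + 12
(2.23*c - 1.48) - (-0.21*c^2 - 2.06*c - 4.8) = 0.21*c^2 + 4.29*c + 3.32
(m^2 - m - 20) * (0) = 0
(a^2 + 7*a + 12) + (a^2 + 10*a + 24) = 2*a^2 + 17*a + 36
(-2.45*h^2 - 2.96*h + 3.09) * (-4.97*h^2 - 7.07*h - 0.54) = 12.1765*h^4 + 32.0327*h^3 + 6.8929*h^2 - 20.2479*h - 1.6686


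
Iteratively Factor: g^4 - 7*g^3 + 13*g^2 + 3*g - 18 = (g + 1)*(g^3 - 8*g^2 + 21*g - 18) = (g - 3)*(g + 1)*(g^2 - 5*g + 6) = (g - 3)*(g - 2)*(g + 1)*(g - 3)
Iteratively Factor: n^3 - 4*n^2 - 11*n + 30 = (n - 2)*(n^2 - 2*n - 15) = (n - 2)*(n + 3)*(n - 5)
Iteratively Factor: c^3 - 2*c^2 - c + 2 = (c - 1)*(c^2 - c - 2) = (c - 2)*(c - 1)*(c + 1)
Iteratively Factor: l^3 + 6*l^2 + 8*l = (l + 2)*(l^2 + 4*l) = (l + 2)*(l + 4)*(l)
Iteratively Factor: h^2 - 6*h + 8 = (h - 2)*(h - 4)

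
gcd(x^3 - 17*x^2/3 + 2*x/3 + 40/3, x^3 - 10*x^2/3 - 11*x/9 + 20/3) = x + 4/3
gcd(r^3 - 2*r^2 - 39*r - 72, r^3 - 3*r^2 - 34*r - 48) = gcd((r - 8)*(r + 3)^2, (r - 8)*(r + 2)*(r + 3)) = r^2 - 5*r - 24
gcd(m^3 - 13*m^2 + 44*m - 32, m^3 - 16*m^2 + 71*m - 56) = m^2 - 9*m + 8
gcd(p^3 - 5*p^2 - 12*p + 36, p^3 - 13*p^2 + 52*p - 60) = p^2 - 8*p + 12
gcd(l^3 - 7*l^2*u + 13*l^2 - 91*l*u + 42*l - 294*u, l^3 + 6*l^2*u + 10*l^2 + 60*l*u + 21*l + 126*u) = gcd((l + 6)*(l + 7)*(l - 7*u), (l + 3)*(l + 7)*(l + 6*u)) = l + 7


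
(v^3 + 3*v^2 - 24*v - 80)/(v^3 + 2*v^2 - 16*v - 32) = (v^2 - v - 20)/(v^2 - 2*v - 8)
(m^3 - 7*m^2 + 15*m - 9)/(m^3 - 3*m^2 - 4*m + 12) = (m^2 - 4*m + 3)/(m^2 - 4)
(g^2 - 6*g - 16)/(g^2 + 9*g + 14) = (g - 8)/(g + 7)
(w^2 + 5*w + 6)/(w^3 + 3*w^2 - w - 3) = (w + 2)/(w^2 - 1)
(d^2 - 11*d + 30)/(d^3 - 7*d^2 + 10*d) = (d - 6)/(d*(d - 2))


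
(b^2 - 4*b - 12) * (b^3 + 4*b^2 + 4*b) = b^5 - 24*b^3 - 64*b^2 - 48*b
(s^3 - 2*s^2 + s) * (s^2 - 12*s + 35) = s^5 - 14*s^4 + 60*s^3 - 82*s^2 + 35*s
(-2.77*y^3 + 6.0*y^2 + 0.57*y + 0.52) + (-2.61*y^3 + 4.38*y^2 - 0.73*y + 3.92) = -5.38*y^3 + 10.38*y^2 - 0.16*y + 4.44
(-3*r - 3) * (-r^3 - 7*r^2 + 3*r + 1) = 3*r^4 + 24*r^3 + 12*r^2 - 12*r - 3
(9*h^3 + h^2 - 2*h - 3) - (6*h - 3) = 9*h^3 + h^2 - 8*h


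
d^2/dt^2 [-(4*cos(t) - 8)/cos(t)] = 8*(sin(t)^2 + 1)/cos(t)^3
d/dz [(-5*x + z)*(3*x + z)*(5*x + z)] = -25*x^2 + 6*x*z + 3*z^2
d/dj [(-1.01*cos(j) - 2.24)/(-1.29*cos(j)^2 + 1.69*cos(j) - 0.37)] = (1.3029*cos(j)^2 + 5.7792*cos(j) - 4.1593)*sin(j)/(1.6641*cos(j)^4 - 4.3602*cos(j)^3 + 3.8107*cos(j)^2 - 1.2506*cos(j) + 0.1369)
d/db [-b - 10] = -1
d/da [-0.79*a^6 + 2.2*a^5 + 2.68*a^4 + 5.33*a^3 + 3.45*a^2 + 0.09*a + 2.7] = -4.74*a^5 + 11.0*a^4 + 10.72*a^3 + 15.99*a^2 + 6.9*a + 0.09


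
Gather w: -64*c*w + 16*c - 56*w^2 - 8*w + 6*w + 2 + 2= 16*c - 56*w^2 + w*(-64*c - 2) + 4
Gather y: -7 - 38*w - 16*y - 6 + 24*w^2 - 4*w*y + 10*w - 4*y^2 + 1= 24*w^2 - 28*w - 4*y^2 + y*(-4*w - 16) - 12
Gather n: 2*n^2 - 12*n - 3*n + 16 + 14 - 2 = 2*n^2 - 15*n + 28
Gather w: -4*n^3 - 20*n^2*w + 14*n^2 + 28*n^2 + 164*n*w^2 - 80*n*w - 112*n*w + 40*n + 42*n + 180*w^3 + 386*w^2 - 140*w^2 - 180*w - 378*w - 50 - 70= -4*n^3 + 42*n^2 + 82*n + 180*w^3 + w^2*(164*n + 246) + w*(-20*n^2 - 192*n - 558) - 120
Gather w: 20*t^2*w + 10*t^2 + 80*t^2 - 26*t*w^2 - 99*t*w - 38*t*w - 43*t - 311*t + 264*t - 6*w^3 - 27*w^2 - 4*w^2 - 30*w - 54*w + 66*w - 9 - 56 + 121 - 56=90*t^2 - 90*t - 6*w^3 + w^2*(-26*t - 31) + w*(20*t^2 - 137*t - 18)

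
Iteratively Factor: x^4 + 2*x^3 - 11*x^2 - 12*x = (x + 4)*(x^3 - 2*x^2 - 3*x) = (x + 1)*(x + 4)*(x^2 - 3*x) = (x - 3)*(x + 1)*(x + 4)*(x)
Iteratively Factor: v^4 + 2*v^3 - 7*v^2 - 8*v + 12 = (v + 2)*(v^3 - 7*v + 6) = (v + 2)*(v + 3)*(v^2 - 3*v + 2) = (v - 2)*(v + 2)*(v + 3)*(v - 1)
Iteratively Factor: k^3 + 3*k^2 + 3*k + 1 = (k + 1)*(k^2 + 2*k + 1) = (k + 1)^2*(k + 1)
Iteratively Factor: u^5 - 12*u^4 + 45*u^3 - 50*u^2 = (u)*(u^4 - 12*u^3 + 45*u^2 - 50*u) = u*(u - 5)*(u^3 - 7*u^2 + 10*u) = u^2*(u - 5)*(u^2 - 7*u + 10) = u^2*(u - 5)^2*(u - 2)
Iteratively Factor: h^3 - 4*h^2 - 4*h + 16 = (h + 2)*(h^2 - 6*h + 8) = (h - 2)*(h + 2)*(h - 4)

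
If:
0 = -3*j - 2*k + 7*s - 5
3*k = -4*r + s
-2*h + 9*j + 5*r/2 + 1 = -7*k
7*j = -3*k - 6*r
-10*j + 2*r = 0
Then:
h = 2529/1168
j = -15/292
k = 185/292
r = -75/292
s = 255/292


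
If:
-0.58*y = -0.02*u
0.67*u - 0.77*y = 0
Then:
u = 0.00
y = 0.00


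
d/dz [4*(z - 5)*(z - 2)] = 8*z - 28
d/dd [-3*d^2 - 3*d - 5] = -6*d - 3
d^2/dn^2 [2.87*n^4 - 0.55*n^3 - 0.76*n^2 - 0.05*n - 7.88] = 34.44*n^2 - 3.3*n - 1.52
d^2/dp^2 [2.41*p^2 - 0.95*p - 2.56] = 4.82000000000000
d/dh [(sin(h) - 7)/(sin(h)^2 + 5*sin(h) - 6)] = (14*sin(h) + cos(h)^2 + 28)*cos(h)/(sin(h)^2 + 5*sin(h) - 6)^2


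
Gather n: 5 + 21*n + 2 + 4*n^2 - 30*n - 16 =4*n^2 - 9*n - 9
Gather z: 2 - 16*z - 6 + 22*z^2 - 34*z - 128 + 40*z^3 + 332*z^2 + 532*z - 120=40*z^3 + 354*z^2 + 482*z - 252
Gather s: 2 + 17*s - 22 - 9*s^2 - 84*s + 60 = -9*s^2 - 67*s + 40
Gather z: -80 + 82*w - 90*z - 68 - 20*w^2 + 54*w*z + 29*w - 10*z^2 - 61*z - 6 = -20*w^2 + 111*w - 10*z^2 + z*(54*w - 151) - 154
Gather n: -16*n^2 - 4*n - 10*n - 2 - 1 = -16*n^2 - 14*n - 3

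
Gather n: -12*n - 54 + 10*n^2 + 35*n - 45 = 10*n^2 + 23*n - 99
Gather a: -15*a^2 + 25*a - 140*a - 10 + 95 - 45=-15*a^2 - 115*a + 40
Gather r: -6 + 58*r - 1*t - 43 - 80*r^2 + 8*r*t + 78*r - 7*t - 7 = -80*r^2 + r*(8*t + 136) - 8*t - 56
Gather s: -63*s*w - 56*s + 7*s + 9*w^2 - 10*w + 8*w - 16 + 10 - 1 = s*(-63*w - 49) + 9*w^2 - 2*w - 7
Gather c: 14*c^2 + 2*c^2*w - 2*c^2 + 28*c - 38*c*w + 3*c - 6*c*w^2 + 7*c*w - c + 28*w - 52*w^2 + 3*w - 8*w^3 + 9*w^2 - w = c^2*(2*w + 12) + c*(-6*w^2 - 31*w + 30) - 8*w^3 - 43*w^2 + 30*w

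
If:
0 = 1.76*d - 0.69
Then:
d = 0.39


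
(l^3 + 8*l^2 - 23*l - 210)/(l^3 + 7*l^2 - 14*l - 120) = (l^2 + 2*l - 35)/(l^2 + l - 20)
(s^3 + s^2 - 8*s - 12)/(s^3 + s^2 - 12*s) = (s^2 + 4*s + 4)/(s*(s + 4))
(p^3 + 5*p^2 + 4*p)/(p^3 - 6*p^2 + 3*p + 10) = p*(p + 4)/(p^2 - 7*p + 10)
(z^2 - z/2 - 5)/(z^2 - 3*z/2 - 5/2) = (z + 2)/(z + 1)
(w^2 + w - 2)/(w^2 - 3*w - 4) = (-w^2 - w + 2)/(-w^2 + 3*w + 4)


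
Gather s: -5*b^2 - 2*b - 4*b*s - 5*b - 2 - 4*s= -5*b^2 - 7*b + s*(-4*b - 4) - 2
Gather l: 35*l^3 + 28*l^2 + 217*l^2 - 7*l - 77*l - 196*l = 35*l^3 + 245*l^2 - 280*l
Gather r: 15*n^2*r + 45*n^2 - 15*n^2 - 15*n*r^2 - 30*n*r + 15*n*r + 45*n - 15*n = 30*n^2 - 15*n*r^2 + 30*n + r*(15*n^2 - 15*n)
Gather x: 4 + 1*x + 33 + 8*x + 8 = 9*x + 45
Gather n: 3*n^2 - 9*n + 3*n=3*n^2 - 6*n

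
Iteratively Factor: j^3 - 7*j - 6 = (j + 2)*(j^2 - 2*j - 3) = (j + 1)*(j + 2)*(j - 3)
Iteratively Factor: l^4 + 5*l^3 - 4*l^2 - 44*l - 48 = (l + 2)*(l^3 + 3*l^2 - 10*l - 24) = (l + 2)*(l + 4)*(l^2 - l - 6) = (l - 3)*(l + 2)*(l + 4)*(l + 2)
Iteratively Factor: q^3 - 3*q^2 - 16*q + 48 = (q + 4)*(q^2 - 7*q + 12) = (q - 3)*(q + 4)*(q - 4)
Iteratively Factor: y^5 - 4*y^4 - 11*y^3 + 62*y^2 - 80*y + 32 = (y - 1)*(y^4 - 3*y^3 - 14*y^2 + 48*y - 32) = (y - 1)*(y + 4)*(y^3 - 7*y^2 + 14*y - 8) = (y - 1)^2*(y + 4)*(y^2 - 6*y + 8) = (y - 4)*(y - 1)^2*(y + 4)*(y - 2)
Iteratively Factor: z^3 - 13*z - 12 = (z + 3)*(z^2 - 3*z - 4) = (z + 1)*(z + 3)*(z - 4)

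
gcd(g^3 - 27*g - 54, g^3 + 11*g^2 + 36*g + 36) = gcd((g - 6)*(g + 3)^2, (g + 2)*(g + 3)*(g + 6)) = g + 3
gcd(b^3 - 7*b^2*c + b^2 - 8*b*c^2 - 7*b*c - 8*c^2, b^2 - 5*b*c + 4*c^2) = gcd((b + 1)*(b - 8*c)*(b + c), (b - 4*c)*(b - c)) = 1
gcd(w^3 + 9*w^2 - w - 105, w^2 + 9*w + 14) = w + 7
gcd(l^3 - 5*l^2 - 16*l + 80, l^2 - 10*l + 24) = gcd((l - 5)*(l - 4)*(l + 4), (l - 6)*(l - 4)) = l - 4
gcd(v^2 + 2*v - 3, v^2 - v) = v - 1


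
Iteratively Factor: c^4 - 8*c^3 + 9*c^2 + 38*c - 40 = (c - 4)*(c^3 - 4*c^2 - 7*c + 10) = (c - 4)*(c - 1)*(c^2 - 3*c - 10) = (c - 4)*(c - 1)*(c + 2)*(c - 5)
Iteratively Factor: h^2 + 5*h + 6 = (h + 2)*(h + 3)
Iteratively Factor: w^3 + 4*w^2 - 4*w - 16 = (w + 4)*(w^2 - 4) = (w - 2)*(w + 4)*(w + 2)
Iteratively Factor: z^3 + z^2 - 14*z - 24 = (z + 3)*(z^2 - 2*z - 8) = (z + 2)*(z + 3)*(z - 4)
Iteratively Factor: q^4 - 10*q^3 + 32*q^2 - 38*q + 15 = (q - 1)*(q^3 - 9*q^2 + 23*q - 15) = (q - 5)*(q - 1)*(q^2 - 4*q + 3) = (q - 5)*(q - 1)^2*(q - 3)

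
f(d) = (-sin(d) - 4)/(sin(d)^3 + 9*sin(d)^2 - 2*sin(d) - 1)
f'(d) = (-sin(d) - 4)*(-3*sin(d)^2*cos(d) - 18*sin(d)*cos(d) + 2*cos(d))/(sin(d)^3 + 9*sin(d)^2 - 2*sin(d) - 1)^2 - cos(d)/(sin(d)^3 + 9*sin(d)^2 - 2*sin(d) - 1) = (2*sin(d)^3 + 21*sin(d)^2 + 72*sin(d) - 7)*cos(d)/(sin(d)^3 + 9*sin(d)^2 - 2*sin(d) - 1)^2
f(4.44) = -0.36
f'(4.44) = 0.22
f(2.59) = -7.97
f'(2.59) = -97.31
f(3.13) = 3.93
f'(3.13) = 5.90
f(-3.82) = -3.01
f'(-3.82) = -15.48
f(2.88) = 4.74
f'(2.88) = -15.64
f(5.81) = -2.10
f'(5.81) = -11.16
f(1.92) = -0.84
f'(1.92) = -0.80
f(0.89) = -1.43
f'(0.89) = 3.51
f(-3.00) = 7.13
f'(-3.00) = 56.58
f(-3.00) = 7.13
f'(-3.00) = 56.58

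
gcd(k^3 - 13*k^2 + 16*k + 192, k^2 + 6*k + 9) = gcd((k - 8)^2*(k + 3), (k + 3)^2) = k + 3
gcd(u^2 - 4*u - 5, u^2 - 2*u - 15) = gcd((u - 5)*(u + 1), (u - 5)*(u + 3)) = u - 5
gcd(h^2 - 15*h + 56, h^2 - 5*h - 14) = h - 7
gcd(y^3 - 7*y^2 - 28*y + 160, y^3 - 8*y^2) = y - 8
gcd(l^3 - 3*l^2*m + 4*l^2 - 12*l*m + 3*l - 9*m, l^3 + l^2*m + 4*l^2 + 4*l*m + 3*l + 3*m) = l^2 + 4*l + 3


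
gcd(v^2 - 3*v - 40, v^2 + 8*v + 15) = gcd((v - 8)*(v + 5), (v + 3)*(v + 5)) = v + 5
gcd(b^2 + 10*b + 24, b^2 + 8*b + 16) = b + 4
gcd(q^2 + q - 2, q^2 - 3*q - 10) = q + 2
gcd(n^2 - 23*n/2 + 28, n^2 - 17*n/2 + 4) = n - 8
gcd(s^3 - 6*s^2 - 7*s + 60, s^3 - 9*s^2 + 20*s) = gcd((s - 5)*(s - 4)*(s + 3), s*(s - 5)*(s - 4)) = s^2 - 9*s + 20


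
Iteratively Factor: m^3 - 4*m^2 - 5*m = (m)*(m^2 - 4*m - 5) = m*(m + 1)*(m - 5)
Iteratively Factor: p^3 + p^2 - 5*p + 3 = (p - 1)*(p^2 + 2*p - 3) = (p - 1)*(p + 3)*(p - 1)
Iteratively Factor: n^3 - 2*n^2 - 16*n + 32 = (n - 4)*(n^2 + 2*n - 8) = (n - 4)*(n - 2)*(n + 4)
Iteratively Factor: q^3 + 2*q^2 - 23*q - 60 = (q + 3)*(q^2 - q - 20) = (q - 5)*(q + 3)*(q + 4)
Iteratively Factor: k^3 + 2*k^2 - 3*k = (k + 3)*(k^2 - k) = k*(k + 3)*(k - 1)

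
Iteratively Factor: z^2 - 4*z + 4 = (z - 2)*(z - 2)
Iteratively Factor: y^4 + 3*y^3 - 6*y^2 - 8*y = (y - 2)*(y^3 + 5*y^2 + 4*y) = (y - 2)*(y + 4)*(y^2 + y) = y*(y - 2)*(y + 4)*(y + 1)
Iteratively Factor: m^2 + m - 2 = (m + 2)*(m - 1)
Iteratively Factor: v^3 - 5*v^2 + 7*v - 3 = (v - 1)*(v^2 - 4*v + 3) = (v - 1)^2*(v - 3)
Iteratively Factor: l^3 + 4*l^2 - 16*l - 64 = (l + 4)*(l^2 - 16) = (l + 4)^2*(l - 4)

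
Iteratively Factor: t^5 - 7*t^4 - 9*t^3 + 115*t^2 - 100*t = (t - 5)*(t^4 - 2*t^3 - 19*t^2 + 20*t) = (t - 5)*(t + 4)*(t^3 - 6*t^2 + 5*t) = (t - 5)^2*(t + 4)*(t^2 - t) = (t - 5)^2*(t - 1)*(t + 4)*(t)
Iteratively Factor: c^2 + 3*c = (c)*(c + 3)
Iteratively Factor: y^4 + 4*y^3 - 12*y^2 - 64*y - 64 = (y + 4)*(y^3 - 12*y - 16) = (y - 4)*(y + 4)*(y^2 + 4*y + 4) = (y - 4)*(y + 2)*(y + 4)*(y + 2)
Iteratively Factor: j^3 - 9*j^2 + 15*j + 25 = (j - 5)*(j^2 - 4*j - 5) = (j - 5)^2*(j + 1)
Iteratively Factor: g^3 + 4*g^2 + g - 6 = (g - 1)*(g^2 + 5*g + 6) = (g - 1)*(g + 3)*(g + 2)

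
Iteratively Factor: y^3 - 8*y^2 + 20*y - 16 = (y - 4)*(y^2 - 4*y + 4) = (y - 4)*(y - 2)*(y - 2)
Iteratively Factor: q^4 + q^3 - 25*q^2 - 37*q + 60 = (q - 1)*(q^3 + 2*q^2 - 23*q - 60) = (q - 1)*(q + 3)*(q^2 - q - 20) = (q - 5)*(q - 1)*(q + 3)*(q + 4)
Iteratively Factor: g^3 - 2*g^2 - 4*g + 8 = (g + 2)*(g^2 - 4*g + 4) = (g - 2)*(g + 2)*(g - 2)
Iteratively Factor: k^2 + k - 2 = (k + 2)*(k - 1)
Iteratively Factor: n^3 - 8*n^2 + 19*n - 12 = (n - 1)*(n^2 - 7*n + 12) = (n - 3)*(n - 1)*(n - 4)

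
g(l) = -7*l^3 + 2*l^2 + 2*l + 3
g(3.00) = -162.00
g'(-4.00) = -350.00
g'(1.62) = -46.63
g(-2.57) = 129.89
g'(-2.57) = -146.98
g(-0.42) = 3.03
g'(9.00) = -1663.00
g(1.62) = -18.27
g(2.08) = -47.18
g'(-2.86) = -181.21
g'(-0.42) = -3.38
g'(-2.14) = -102.73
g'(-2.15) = -103.67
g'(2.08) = -80.53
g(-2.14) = 76.48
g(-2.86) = 177.39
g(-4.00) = 475.00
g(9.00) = -4920.00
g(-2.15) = 77.51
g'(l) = -21*l^2 + 4*l + 2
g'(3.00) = -175.00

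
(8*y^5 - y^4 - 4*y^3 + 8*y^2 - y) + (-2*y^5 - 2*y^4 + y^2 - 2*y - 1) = 6*y^5 - 3*y^4 - 4*y^3 + 9*y^2 - 3*y - 1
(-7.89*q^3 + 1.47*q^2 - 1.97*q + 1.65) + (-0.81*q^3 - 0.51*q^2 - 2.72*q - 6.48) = -8.7*q^3 + 0.96*q^2 - 4.69*q - 4.83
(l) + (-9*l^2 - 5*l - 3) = -9*l^2 - 4*l - 3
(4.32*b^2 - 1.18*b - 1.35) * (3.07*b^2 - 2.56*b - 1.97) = 13.2624*b^4 - 14.6818*b^3 - 9.6341*b^2 + 5.7806*b + 2.6595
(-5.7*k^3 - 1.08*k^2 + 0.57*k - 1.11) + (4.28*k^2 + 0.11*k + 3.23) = -5.7*k^3 + 3.2*k^2 + 0.68*k + 2.12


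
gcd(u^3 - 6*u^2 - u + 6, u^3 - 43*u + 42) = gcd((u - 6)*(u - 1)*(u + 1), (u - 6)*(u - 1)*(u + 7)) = u^2 - 7*u + 6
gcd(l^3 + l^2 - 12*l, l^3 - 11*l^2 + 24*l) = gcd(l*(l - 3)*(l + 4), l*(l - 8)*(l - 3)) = l^2 - 3*l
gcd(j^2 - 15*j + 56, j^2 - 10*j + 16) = j - 8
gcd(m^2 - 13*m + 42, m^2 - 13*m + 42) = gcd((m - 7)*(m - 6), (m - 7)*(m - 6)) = m^2 - 13*m + 42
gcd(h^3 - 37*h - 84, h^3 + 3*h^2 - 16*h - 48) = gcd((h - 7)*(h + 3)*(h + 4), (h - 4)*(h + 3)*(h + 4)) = h^2 + 7*h + 12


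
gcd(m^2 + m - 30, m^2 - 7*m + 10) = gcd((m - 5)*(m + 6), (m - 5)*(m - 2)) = m - 5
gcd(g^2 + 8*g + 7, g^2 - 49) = g + 7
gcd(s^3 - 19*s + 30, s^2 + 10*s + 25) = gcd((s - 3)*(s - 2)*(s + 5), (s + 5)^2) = s + 5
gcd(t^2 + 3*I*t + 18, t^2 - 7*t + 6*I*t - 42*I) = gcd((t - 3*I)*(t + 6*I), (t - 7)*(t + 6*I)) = t + 6*I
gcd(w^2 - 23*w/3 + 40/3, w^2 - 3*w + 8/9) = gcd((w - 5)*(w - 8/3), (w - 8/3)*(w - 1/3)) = w - 8/3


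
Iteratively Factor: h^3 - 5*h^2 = (h)*(h^2 - 5*h) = h^2*(h - 5)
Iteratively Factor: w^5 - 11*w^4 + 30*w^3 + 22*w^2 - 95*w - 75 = (w - 5)*(w^4 - 6*w^3 + 22*w + 15) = (w - 5)*(w + 1)*(w^3 - 7*w^2 + 7*w + 15) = (w - 5)*(w - 3)*(w + 1)*(w^2 - 4*w - 5) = (w - 5)*(w - 3)*(w + 1)^2*(w - 5)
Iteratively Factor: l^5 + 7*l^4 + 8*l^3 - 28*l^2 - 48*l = (l + 2)*(l^4 + 5*l^3 - 2*l^2 - 24*l) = (l + 2)*(l + 3)*(l^3 + 2*l^2 - 8*l) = l*(l + 2)*(l + 3)*(l^2 + 2*l - 8) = l*(l - 2)*(l + 2)*(l + 3)*(l + 4)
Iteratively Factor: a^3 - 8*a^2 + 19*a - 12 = (a - 3)*(a^2 - 5*a + 4) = (a - 4)*(a - 3)*(a - 1)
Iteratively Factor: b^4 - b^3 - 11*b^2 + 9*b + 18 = (b - 2)*(b^3 + b^2 - 9*b - 9) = (b - 3)*(b - 2)*(b^2 + 4*b + 3) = (b - 3)*(b - 2)*(b + 1)*(b + 3)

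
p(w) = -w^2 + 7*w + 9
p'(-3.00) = 13.00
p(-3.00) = -21.00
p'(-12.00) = 31.00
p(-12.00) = -219.00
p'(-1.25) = 9.50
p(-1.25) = -1.31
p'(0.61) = 5.78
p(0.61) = 12.90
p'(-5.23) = 17.46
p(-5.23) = -54.96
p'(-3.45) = 13.90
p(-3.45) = -27.05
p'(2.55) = 1.90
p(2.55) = 20.35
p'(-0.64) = 8.28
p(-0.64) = 4.11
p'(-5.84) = 18.68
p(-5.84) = -65.99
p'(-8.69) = 24.38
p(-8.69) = -127.35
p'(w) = 7 - 2*w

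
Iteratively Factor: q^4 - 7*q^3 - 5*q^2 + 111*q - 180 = (q + 4)*(q^3 - 11*q^2 + 39*q - 45) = (q - 3)*(q + 4)*(q^2 - 8*q + 15) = (q - 5)*(q - 3)*(q + 4)*(q - 3)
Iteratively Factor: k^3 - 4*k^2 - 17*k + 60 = (k - 3)*(k^2 - k - 20) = (k - 5)*(k - 3)*(k + 4)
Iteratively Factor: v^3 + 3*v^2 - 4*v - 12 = (v + 3)*(v^2 - 4) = (v - 2)*(v + 3)*(v + 2)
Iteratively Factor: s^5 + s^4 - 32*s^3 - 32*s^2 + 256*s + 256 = (s - 4)*(s^4 + 5*s^3 - 12*s^2 - 80*s - 64) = (s - 4)^2*(s^3 + 9*s^2 + 24*s + 16) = (s - 4)^2*(s + 4)*(s^2 + 5*s + 4) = (s - 4)^2*(s + 4)^2*(s + 1)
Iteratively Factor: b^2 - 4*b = (b)*(b - 4)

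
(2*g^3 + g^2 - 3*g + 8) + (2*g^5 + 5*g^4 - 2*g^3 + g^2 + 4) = 2*g^5 + 5*g^4 + 2*g^2 - 3*g + 12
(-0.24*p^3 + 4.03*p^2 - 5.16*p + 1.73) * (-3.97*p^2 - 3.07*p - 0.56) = 0.9528*p^5 - 15.2623*p^4 + 8.2475*p^3 + 6.7163*p^2 - 2.4215*p - 0.9688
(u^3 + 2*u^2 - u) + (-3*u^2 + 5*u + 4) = u^3 - u^2 + 4*u + 4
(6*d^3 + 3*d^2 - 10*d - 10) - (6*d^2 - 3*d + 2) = 6*d^3 - 3*d^2 - 7*d - 12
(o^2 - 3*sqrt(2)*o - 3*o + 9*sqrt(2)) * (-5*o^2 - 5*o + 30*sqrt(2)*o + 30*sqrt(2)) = -5*o^4 + 10*o^3 + 45*sqrt(2)*o^3 - 165*o^2 - 90*sqrt(2)*o^2 - 135*sqrt(2)*o + 360*o + 540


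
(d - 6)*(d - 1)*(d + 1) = d^3 - 6*d^2 - d + 6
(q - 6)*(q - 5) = q^2 - 11*q + 30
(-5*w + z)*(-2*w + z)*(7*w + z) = 70*w^3 - 39*w^2*z + z^3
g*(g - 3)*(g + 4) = g^3 + g^2 - 12*g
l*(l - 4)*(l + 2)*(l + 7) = l^4 + 5*l^3 - 22*l^2 - 56*l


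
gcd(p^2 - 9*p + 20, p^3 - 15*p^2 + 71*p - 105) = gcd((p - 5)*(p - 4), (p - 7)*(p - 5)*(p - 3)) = p - 5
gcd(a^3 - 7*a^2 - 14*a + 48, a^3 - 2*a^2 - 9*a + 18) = a^2 + a - 6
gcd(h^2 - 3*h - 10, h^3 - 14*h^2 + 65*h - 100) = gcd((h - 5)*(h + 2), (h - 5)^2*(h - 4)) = h - 5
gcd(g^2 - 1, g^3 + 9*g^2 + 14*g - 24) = g - 1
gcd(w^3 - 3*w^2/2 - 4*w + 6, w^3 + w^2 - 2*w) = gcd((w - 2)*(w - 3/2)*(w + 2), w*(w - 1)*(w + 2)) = w + 2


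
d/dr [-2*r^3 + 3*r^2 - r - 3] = -6*r^2 + 6*r - 1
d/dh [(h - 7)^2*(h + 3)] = (h - 7)*(3*h - 1)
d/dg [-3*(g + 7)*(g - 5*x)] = -6*g + 15*x - 21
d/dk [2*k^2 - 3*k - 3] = 4*k - 3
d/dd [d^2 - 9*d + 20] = 2*d - 9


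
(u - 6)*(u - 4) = u^2 - 10*u + 24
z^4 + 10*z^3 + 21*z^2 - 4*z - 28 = (z - 1)*(z + 2)^2*(z + 7)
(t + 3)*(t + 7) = t^2 + 10*t + 21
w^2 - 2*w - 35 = (w - 7)*(w + 5)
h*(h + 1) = h^2 + h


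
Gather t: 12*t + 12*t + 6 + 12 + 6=24*t + 24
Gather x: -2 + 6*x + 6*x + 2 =12*x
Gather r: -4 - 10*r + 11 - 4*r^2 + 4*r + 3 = -4*r^2 - 6*r + 10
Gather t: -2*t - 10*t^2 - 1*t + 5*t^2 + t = -5*t^2 - 2*t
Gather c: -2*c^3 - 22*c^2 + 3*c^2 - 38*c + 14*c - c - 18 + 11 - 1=-2*c^3 - 19*c^2 - 25*c - 8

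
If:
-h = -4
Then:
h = 4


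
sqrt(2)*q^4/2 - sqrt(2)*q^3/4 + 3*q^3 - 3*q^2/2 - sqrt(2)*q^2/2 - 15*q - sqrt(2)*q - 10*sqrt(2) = (q - 5/2)*(q + 2)*(q + 2*sqrt(2))*(sqrt(2)*q/2 + 1)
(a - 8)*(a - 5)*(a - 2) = a^3 - 15*a^2 + 66*a - 80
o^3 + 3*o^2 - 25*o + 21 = (o - 3)*(o - 1)*(o + 7)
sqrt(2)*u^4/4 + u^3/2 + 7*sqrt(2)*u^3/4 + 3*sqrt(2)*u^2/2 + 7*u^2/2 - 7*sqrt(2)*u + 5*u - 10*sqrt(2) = (u/2 + sqrt(2))*(u + 5)*(u - sqrt(2))*(sqrt(2)*u/2 + sqrt(2))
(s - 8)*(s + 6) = s^2 - 2*s - 48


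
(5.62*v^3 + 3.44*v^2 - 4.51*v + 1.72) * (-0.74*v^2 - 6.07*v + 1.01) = -4.1588*v^5 - 36.659*v^4 - 11.8672*v^3 + 29.5773*v^2 - 14.9955*v + 1.7372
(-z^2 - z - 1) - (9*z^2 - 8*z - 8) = -10*z^2 + 7*z + 7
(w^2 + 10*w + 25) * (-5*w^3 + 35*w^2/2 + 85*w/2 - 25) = -5*w^5 - 65*w^4/2 + 185*w^3/2 + 1675*w^2/2 + 1625*w/2 - 625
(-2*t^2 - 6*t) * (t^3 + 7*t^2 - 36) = -2*t^5 - 20*t^4 - 42*t^3 + 72*t^2 + 216*t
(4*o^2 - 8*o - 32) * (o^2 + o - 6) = 4*o^4 - 4*o^3 - 64*o^2 + 16*o + 192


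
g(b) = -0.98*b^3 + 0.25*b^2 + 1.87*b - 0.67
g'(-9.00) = -240.77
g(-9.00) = 717.17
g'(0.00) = 1.87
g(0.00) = -0.67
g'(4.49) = -55.16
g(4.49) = -75.94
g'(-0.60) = 0.51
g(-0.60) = -1.49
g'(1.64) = -5.22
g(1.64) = -1.25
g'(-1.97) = -10.52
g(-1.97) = 4.11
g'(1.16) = -1.51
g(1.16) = 0.31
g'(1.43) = -3.43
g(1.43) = -0.35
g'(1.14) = -1.38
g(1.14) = 0.33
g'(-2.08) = -11.89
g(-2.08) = 5.34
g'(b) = -2.94*b^2 + 0.5*b + 1.87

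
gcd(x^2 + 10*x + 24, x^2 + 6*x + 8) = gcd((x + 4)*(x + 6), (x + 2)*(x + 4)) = x + 4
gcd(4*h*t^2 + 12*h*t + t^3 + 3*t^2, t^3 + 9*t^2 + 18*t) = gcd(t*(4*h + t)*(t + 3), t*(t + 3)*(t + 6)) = t^2 + 3*t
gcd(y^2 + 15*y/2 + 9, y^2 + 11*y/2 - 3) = y + 6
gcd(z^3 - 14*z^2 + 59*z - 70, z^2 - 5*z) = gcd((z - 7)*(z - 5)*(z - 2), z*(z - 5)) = z - 5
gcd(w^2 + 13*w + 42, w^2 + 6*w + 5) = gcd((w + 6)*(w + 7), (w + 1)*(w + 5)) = 1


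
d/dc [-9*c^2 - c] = -18*c - 1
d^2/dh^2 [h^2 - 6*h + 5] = 2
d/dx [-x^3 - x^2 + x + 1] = -3*x^2 - 2*x + 1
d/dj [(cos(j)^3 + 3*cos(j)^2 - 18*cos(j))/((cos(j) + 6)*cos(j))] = -sin(j)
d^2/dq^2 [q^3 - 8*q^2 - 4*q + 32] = 6*q - 16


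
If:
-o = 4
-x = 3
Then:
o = -4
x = -3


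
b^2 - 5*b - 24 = (b - 8)*(b + 3)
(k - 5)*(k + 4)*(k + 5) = k^3 + 4*k^2 - 25*k - 100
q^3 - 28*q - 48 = (q - 6)*(q + 2)*(q + 4)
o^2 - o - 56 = (o - 8)*(o + 7)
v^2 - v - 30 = (v - 6)*(v + 5)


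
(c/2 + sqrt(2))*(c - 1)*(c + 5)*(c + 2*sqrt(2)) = c^4/2 + 2*c^3 + 2*sqrt(2)*c^3 + 3*c^2/2 + 8*sqrt(2)*c^2 - 10*sqrt(2)*c + 16*c - 20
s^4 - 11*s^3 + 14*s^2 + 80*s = s*(s - 8)*(s - 5)*(s + 2)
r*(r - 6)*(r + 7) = r^3 + r^2 - 42*r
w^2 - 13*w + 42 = (w - 7)*(w - 6)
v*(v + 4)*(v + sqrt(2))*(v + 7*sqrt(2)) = v^4 + 4*v^3 + 8*sqrt(2)*v^3 + 14*v^2 + 32*sqrt(2)*v^2 + 56*v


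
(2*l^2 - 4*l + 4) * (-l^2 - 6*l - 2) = -2*l^4 - 8*l^3 + 16*l^2 - 16*l - 8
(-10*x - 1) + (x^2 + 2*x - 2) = x^2 - 8*x - 3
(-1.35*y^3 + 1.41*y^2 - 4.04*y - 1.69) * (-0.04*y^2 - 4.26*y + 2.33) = 0.054*y^5 + 5.6946*y^4 - 8.9905*y^3 + 20.5633*y^2 - 2.2138*y - 3.9377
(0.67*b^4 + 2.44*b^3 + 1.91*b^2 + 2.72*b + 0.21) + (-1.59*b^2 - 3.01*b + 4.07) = 0.67*b^4 + 2.44*b^3 + 0.32*b^2 - 0.29*b + 4.28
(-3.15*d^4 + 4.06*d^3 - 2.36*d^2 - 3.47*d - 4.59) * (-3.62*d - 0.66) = 11.403*d^5 - 12.6182*d^4 + 5.8636*d^3 + 14.119*d^2 + 18.906*d + 3.0294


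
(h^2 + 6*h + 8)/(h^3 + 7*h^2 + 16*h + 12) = (h + 4)/(h^2 + 5*h + 6)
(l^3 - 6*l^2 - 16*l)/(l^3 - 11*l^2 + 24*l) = (l + 2)/(l - 3)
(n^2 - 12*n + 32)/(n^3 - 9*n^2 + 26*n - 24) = (n - 8)/(n^2 - 5*n + 6)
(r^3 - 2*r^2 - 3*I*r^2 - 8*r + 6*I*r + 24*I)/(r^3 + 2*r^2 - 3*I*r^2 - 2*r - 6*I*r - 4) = (r^2 - r*(4 + 3*I) + 12*I)/(r^2 - 3*I*r - 2)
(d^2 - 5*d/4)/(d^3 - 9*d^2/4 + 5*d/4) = 1/(d - 1)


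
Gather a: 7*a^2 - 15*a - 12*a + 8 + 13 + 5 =7*a^2 - 27*a + 26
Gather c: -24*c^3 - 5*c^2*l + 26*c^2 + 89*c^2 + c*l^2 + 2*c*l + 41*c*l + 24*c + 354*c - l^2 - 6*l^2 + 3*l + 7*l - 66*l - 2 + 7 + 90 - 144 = -24*c^3 + c^2*(115 - 5*l) + c*(l^2 + 43*l + 378) - 7*l^2 - 56*l - 49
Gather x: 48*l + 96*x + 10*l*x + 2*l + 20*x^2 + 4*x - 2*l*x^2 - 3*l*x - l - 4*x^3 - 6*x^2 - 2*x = 49*l - 4*x^3 + x^2*(14 - 2*l) + x*(7*l + 98)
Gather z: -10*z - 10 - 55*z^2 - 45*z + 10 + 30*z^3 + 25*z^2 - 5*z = 30*z^3 - 30*z^2 - 60*z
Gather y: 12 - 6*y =12 - 6*y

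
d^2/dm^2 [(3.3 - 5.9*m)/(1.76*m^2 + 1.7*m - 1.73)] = (-(3.52*m + 1.7)*(5.9*m - 3.3)*(7.04*m + 3.4) + (62.304*m + 8.444)*(1.76*m^2 + 1.7*m - 1.73))/(1.76*m^2 + 1.7*m - 1.73)^3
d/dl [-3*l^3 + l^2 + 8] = l*(2 - 9*l)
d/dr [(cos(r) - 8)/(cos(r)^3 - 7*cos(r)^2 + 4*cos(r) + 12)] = (227*cos(r) - 31*cos(2*r) + cos(3*r) - 119)*sin(r)/(2*(cos(r)^3 - 7*cos(r)^2 + 4*cos(r) + 12)^2)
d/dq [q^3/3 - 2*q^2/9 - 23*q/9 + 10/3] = q^2 - 4*q/9 - 23/9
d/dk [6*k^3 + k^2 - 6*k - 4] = 18*k^2 + 2*k - 6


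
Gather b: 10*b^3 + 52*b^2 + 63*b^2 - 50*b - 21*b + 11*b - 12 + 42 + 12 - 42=10*b^3 + 115*b^2 - 60*b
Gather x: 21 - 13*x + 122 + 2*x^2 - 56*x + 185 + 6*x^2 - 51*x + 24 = 8*x^2 - 120*x + 352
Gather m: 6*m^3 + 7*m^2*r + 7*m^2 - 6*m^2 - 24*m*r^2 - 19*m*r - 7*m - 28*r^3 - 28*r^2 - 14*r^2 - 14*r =6*m^3 + m^2*(7*r + 1) + m*(-24*r^2 - 19*r - 7) - 28*r^3 - 42*r^2 - 14*r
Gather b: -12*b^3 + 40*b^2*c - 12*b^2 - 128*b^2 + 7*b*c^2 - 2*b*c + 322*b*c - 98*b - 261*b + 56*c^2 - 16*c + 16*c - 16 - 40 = -12*b^3 + b^2*(40*c - 140) + b*(7*c^2 + 320*c - 359) + 56*c^2 - 56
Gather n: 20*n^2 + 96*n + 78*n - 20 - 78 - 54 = 20*n^2 + 174*n - 152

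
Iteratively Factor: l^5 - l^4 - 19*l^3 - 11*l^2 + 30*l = (l)*(l^4 - l^3 - 19*l^2 - 11*l + 30) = l*(l - 1)*(l^3 - 19*l - 30) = l*(l - 1)*(l + 3)*(l^2 - 3*l - 10) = l*(l - 1)*(l + 2)*(l + 3)*(l - 5)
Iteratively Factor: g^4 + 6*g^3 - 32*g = (g + 4)*(g^3 + 2*g^2 - 8*g) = g*(g + 4)*(g^2 + 2*g - 8) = g*(g + 4)^2*(g - 2)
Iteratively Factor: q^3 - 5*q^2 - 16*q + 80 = (q - 4)*(q^2 - q - 20) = (q - 4)*(q + 4)*(q - 5)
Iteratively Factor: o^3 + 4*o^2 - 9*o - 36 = (o + 3)*(o^2 + o - 12) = (o + 3)*(o + 4)*(o - 3)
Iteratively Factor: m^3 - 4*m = (m)*(m^2 - 4) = m*(m + 2)*(m - 2)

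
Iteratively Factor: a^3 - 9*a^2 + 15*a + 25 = (a - 5)*(a^2 - 4*a - 5) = (a - 5)*(a + 1)*(a - 5)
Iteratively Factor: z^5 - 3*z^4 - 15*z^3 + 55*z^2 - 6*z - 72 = (z - 2)*(z^4 - z^3 - 17*z^2 + 21*z + 36) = (z - 3)*(z - 2)*(z^3 + 2*z^2 - 11*z - 12) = (z - 3)^2*(z - 2)*(z^2 + 5*z + 4) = (z - 3)^2*(z - 2)*(z + 4)*(z + 1)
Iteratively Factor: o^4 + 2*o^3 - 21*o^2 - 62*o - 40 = (o + 1)*(o^3 + o^2 - 22*o - 40) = (o + 1)*(o + 4)*(o^2 - 3*o - 10) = (o - 5)*(o + 1)*(o + 4)*(o + 2)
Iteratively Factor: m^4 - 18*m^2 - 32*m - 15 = (m - 5)*(m^3 + 5*m^2 + 7*m + 3) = (m - 5)*(m + 3)*(m^2 + 2*m + 1) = (m - 5)*(m + 1)*(m + 3)*(m + 1)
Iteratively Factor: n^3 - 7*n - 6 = (n - 3)*(n^2 + 3*n + 2) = (n - 3)*(n + 2)*(n + 1)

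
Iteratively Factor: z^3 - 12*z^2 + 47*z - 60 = (z - 5)*(z^2 - 7*z + 12) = (z - 5)*(z - 3)*(z - 4)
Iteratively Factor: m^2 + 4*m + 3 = (m + 3)*(m + 1)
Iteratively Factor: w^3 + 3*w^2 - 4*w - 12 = (w - 2)*(w^2 + 5*w + 6) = (w - 2)*(w + 2)*(w + 3)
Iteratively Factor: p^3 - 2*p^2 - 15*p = (p - 5)*(p^2 + 3*p) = p*(p - 5)*(p + 3)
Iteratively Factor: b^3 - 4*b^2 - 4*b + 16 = (b - 4)*(b^2 - 4) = (b - 4)*(b + 2)*(b - 2)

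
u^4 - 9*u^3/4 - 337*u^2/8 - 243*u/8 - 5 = (u - 8)*(u + 1/4)*(u + 1/2)*(u + 5)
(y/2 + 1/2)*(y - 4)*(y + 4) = y^3/2 + y^2/2 - 8*y - 8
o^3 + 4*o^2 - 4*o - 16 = (o - 2)*(o + 2)*(o + 4)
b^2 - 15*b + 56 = (b - 8)*(b - 7)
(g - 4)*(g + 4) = g^2 - 16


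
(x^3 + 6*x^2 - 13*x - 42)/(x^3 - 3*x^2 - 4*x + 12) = (x + 7)/(x - 2)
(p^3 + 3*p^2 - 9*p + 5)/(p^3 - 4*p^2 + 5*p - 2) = (p + 5)/(p - 2)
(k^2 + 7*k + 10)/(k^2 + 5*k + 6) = (k + 5)/(k + 3)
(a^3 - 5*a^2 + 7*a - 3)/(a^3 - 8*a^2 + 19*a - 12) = (a - 1)/(a - 4)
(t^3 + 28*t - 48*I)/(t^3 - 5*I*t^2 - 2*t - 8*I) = (t + 6*I)/(t + I)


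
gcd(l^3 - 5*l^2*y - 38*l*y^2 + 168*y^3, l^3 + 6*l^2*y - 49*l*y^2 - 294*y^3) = -l^2 + l*y + 42*y^2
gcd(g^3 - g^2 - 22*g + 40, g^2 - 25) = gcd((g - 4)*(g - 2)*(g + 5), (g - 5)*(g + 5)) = g + 5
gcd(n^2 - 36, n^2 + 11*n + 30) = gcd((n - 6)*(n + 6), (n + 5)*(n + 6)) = n + 6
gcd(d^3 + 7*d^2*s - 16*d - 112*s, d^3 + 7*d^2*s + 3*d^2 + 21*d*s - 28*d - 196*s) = d^2 + 7*d*s - 4*d - 28*s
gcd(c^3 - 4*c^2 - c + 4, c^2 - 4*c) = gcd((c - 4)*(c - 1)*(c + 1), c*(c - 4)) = c - 4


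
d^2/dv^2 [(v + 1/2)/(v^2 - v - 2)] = ((1 - 6*v)*(-v^2 + v + 2) - (2*v - 1)^2*(2*v + 1))/(-v^2 + v + 2)^3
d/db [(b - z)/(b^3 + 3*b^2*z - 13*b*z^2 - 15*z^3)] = (b^3 + 3*b^2*z - 13*b*z^2 - 15*z^3 - (b - z)*(3*b^2 + 6*b*z - 13*z^2))/(b^3 + 3*b^2*z - 13*b*z^2 - 15*z^3)^2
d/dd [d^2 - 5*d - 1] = 2*d - 5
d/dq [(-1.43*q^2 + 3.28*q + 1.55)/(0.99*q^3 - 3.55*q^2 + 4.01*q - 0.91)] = (1.4157*q^4 - 6.4944*q^3 + 1.3062*q^2 + 13.6076*q - 9.2003)/(0.9801*q^6 - 7.029*q^5 + 20.5423*q^4 - 30.2728*q^3 + 22.5411*q^2 - 7.2982*q + 0.8281)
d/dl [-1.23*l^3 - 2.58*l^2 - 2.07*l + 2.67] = -3.69*l^2 - 5.16*l - 2.07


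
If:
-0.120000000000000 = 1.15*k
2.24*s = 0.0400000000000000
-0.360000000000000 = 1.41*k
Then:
No Solution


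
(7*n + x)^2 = 49*n^2 + 14*n*x + x^2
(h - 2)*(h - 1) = h^2 - 3*h + 2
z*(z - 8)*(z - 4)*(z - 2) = z^4 - 14*z^3 + 56*z^2 - 64*z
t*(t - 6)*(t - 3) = t^3 - 9*t^2 + 18*t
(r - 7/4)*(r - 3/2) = r^2 - 13*r/4 + 21/8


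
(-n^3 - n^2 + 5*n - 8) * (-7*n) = 7*n^4 + 7*n^3 - 35*n^2 + 56*n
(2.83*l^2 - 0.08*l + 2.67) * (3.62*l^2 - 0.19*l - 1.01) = 10.2446*l^4 - 0.8273*l^3 + 6.8223*l^2 - 0.4265*l - 2.6967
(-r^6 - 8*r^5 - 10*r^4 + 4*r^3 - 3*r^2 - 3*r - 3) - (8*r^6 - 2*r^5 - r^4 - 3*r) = -9*r^6 - 6*r^5 - 9*r^4 + 4*r^3 - 3*r^2 - 3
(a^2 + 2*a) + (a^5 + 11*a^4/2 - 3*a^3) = a^5 + 11*a^4/2 - 3*a^3 + a^2 + 2*a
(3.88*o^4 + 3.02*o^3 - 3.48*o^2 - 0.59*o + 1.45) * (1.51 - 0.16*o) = -0.6208*o^5 + 5.3756*o^4 + 5.117*o^3 - 5.1604*o^2 - 1.1229*o + 2.1895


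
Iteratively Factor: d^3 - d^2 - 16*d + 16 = (d + 4)*(d^2 - 5*d + 4) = (d - 4)*(d + 4)*(d - 1)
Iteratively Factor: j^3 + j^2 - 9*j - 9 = (j - 3)*(j^2 + 4*j + 3) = (j - 3)*(j + 1)*(j + 3)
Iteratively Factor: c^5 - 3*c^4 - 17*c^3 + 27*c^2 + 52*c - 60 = (c - 2)*(c^4 - c^3 - 19*c^2 - 11*c + 30) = (c - 5)*(c - 2)*(c^3 + 4*c^2 + c - 6) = (c - 5)*(c - 2)*(c + 3)*(c^2 + c - 2) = (c - 5)*(c - 2)*(c + 2)*(c + 3)*(c - 1)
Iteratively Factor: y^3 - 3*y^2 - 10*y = (y + 2)*(y^2 - 5*y) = y*(y + 2)*(y - 5)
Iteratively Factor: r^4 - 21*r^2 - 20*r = (r + 4)*(r^3 - 4*r^2 - 5*r) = (r - 5)*(r + 4)*(r^2 + r) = r*(r - 5)*(r + 4)*(r + 1)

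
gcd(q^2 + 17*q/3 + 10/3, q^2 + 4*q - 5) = q + 5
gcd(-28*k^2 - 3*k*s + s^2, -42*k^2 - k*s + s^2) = -7*k + s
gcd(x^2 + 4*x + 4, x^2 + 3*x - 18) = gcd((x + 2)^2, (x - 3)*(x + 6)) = 1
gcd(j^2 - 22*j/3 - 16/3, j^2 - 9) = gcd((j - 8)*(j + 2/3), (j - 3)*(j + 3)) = 1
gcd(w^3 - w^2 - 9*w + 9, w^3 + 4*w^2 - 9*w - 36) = w^2 - 9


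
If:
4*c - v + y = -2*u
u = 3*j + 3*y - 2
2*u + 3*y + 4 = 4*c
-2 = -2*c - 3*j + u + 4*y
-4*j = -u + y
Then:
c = 6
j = 10/7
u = 52/7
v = 284/7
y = 12/7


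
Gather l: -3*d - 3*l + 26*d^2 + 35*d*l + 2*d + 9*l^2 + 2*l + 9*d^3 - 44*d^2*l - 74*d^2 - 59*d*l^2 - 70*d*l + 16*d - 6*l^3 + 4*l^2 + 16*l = 9*d^3 - 48*d^2 + 15*d - 6*l^3 + l^2*(13 - 59*d) + l*(-44*d^2 - 35*d + 15)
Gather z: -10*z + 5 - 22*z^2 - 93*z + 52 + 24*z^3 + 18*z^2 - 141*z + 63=24*z^3 - 4*z^2 - 244*z + 120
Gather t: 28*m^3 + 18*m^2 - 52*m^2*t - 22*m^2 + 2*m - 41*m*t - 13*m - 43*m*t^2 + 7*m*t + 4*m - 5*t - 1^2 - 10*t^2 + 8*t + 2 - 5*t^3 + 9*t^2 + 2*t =28*m^3 - 4*m^2 - 7*m - 5*t^3 + t^2*(-43*m - 1) + t*(-52*m^2 - 34*m + 5) + 1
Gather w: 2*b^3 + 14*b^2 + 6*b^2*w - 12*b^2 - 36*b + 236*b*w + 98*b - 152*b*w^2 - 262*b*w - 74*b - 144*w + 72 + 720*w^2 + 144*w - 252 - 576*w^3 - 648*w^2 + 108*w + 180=2*b^3 + 2*b^2 - 12*b - 576*w^3 + w^2*(72 - 152*b) + w*(6*b^2 - 26*b + 108)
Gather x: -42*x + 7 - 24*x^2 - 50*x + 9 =-24*x^2 - 92*x + 16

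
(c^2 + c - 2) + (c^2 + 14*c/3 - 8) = 2*c^2 + 17*c/3 - 10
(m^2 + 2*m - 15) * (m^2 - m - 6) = m^4 + m^3 - 23*m^2 + 3*m + 90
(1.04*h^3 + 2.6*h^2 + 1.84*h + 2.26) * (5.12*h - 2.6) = 5.3248*h^4 + 10.608*h^3 + 2.6608*h^2 + 6.7872*h - 5.876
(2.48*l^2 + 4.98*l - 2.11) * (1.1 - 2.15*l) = -5.332*l^3 - 7.979*l^2 + 10.0145*l - 2.321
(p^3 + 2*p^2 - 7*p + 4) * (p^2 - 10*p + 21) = p^5 - 8*p^4 - 6*p^3 + 116*p^2 - 187*p + 84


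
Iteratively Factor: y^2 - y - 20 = (y - 5)*(y + 4)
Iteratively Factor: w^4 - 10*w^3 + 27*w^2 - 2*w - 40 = (w - 4)*(w^3 - 6*w^2 + 3*w + 10) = (w - 4)*(w - 2)*(w^2 - 4*w - 5) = (w - 4)*(w - 2)*(w + 1)*(w - 5)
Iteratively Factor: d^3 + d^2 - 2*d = (d + 2)*(d^2 - d) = (d - 1)*(d + 2)*(d)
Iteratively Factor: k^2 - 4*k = (k)*(k - 4)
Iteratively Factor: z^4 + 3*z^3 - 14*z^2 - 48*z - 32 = (z + 2)*(z^3 + z^2 - 16*z - 16) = (z - 4)*(z + 2)*(z^2 + 5*z + 4) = (z - 4)*(z + 1)*(z + 2)*(z + 4)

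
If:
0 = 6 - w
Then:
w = 6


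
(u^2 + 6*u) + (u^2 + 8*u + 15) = 2*u^2 + 14*u + 15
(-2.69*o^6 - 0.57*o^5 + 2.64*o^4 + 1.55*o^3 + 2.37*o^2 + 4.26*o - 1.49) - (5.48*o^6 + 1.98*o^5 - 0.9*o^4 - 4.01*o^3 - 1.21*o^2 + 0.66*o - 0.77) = -8.17*o^6 - 2.55*o^5 + 3.54*o^4 + 5.56*o^3 + 3.58*o^2 + 3.6*o - 0.72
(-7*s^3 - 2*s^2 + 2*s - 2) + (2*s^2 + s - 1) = -7*s^3 + 3*s - 3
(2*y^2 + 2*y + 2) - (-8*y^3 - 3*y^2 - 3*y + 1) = 8*y^3 + 5*y^2 + 5*y + 1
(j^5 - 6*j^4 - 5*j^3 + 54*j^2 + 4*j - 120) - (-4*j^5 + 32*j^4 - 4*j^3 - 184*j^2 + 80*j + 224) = 5*j^5 - 38*j^4 - j^3 + 238*j^2 - 76*j - 344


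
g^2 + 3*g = g*(g + 3)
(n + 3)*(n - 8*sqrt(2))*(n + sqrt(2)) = n^3 - 7*sqrt(2)*n^2 + 3*n^2 - 21*sqrt(2)*n - 16*n - 48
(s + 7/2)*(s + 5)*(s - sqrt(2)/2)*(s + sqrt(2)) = s^4 + sqrt(2)*s^3/2 + 17*s^3/2 + 17*sqrt(2)*s^2/4 + 33*s^2/2 - 17*s/2 + 35*sqrt(2)*s/4 - 35/2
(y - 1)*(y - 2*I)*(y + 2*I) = y^3 - y^2 + 4*y - 4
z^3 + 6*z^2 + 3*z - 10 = (z - 1)*(z + 2)*(z + 5)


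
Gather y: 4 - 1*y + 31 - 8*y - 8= 27 - 9*y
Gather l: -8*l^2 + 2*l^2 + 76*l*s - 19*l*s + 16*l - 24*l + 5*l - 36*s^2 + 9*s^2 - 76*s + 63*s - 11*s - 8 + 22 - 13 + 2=-6*l^2 + l*(57*s - 3) - 27*s^2 - 24*s + 3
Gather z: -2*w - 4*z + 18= -2*w - 4*z + 18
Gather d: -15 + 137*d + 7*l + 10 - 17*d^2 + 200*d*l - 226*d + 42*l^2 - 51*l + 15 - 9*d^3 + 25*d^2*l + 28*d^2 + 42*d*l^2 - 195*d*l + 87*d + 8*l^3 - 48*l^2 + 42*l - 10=-9*d^3 + d^2*(25*l + 11) + d*(42*l^2 + 5*l - 2) + 8*l^3 - 6*l^2 - 2*l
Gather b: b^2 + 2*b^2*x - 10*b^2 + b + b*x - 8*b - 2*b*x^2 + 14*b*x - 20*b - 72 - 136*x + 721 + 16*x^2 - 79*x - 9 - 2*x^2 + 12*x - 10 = b^2*(2*x - 9) + b*(-2*x^2 + 15*x - 27) + 14*x^2 - 203*x + 630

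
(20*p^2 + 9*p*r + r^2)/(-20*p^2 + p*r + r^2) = (-4*p - r)/(4*p - r)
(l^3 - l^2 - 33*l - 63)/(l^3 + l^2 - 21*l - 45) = (l - 7)/(l - 5)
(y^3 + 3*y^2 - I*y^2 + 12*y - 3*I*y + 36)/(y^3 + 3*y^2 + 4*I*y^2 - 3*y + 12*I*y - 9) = (y - 4*I)/(y + I)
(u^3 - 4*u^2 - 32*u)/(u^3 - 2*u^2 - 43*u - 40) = u*(u + 4)/(u^2 + 6*u + 5)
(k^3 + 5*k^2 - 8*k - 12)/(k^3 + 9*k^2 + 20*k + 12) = (k - 2)/(k + 2)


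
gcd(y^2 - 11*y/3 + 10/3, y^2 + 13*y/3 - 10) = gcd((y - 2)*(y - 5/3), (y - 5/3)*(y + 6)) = y - 5/3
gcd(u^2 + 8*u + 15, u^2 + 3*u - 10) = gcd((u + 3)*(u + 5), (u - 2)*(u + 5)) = u + 5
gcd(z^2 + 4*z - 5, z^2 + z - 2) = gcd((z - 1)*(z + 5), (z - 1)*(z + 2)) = z - 1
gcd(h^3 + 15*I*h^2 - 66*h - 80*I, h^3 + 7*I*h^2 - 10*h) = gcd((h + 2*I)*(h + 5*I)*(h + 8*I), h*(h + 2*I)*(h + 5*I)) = h^2 + 7*I*h - 10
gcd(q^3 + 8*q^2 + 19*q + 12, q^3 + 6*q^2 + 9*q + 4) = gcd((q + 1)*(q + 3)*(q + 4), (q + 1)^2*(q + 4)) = q^2 + 5*q + 4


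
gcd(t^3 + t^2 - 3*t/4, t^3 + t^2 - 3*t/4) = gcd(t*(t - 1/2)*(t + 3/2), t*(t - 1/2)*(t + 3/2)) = t^3 + t^2 - 3*t/4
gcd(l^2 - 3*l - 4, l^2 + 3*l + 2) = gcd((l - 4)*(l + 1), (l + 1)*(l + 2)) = l + 1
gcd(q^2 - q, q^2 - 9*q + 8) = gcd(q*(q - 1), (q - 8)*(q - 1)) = q - 1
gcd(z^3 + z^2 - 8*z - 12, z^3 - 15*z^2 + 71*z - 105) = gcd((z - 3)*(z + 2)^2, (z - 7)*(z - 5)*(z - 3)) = z - 3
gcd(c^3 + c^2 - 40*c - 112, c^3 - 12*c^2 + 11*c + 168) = c - 7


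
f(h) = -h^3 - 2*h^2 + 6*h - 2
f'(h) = -3*h^2 - 4*h + 6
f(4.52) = -108.09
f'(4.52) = -73.37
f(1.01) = 0.99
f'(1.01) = -1.10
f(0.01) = -1.94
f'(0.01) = 5.96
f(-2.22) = -14.24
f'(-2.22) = 0.09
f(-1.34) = -11.23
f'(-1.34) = 5.97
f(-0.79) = -7.50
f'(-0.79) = 7.29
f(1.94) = -5.19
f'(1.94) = -13.05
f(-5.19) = 52.79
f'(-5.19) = -54.05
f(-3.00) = -11.00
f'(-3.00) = -9.00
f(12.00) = -1946.00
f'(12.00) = -474.00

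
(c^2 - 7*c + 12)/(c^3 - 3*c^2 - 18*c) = (-c^2 + 7*c - 12)/(c*(-c^2 + 3*c + 18))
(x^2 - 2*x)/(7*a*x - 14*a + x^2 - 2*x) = x/(7*a + x)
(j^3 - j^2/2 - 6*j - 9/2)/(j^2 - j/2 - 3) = (j^2 - 2*j - 3)/(j - 2)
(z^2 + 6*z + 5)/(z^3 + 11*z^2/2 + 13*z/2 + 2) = 2*(z + 5)/(2*z^2 + 9*z + 4)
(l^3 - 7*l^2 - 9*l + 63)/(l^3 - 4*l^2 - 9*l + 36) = (l - 7)/(l - 4)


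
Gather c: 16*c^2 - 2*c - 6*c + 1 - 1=16*c^2 - 8*c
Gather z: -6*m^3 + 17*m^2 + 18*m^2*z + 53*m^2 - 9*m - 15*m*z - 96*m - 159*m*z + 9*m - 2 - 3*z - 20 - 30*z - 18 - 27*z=-6*m^3 + 70*m^2 - 96*m + z*(18*m^2 - 174*m - 60) - 40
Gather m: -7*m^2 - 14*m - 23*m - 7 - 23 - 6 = -7*m^2 - 37*m - 36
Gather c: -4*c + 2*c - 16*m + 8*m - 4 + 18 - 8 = -2*c - 8*m + 6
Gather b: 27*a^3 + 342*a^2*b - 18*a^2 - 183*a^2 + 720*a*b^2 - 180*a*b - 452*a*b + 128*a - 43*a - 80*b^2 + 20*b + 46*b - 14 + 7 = 27*a^3 - 201*a^2 + 85*a + b^2*(720*a - 80) + b*(342*a^2 - 632*a + 66) - 7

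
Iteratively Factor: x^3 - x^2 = (x)*(x^2 - x) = x^2*(x - 1)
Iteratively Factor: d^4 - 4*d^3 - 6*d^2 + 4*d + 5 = (d + 1)*(d^3 - 5*d^2 - d + 5) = (d - 1)*(d + 1)*(d^2 - 4*d - 5) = (d - 1)*(d + 1)^2*(d - 5)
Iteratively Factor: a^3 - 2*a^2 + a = (a)*(a^2 - 2*a + 1) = a*(a - 1)*(a - 1)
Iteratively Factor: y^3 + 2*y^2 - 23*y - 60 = (y - 5)*(y^2 + 7*y + 12) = (y - 5)*(y + 3)*(y + 4)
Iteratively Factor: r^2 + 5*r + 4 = (r + 4)*(r + 1)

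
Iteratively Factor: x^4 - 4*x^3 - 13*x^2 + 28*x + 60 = (x - 5)*(x^3 + x^2 - 8*x - 12) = (x - 5)*(x + 2)*(x^2 - x - 6) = (x - 5)*(x + 2)^2*(x - 3)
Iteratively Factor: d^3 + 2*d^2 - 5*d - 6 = (d + 1)*(d^2 + d - 6) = (d - 2)*(d + 1)*(d + 3)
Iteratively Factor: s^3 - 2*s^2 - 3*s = (s + 1)*(s^2 - 3*s) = s*(s + 1)*(s - 3)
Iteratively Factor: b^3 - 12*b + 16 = (b - 2)*(b^2 + 2*b - 8) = (b - 2)*(b + 4)*(b - 2)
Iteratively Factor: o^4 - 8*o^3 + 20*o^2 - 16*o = (o - 2)*(o^3 - 6*o^2 + 8*o) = o*(o - 2)*(o^2 - 6*o + 8) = o*(o - 4)*(o - 2)*(o - 2)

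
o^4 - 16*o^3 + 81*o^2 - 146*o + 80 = (o - 8)*(o - 5)*(o - 2)*(o - 1)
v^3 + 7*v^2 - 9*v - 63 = (v - 3)*(v + 3)*(v + 7)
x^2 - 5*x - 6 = (x - 6)*(x + 1)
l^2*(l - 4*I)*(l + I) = l^4 - 3*I*l^3 + 4*l^2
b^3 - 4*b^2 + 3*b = b*(b - 3)*(b - 1)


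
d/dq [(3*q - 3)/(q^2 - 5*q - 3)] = 3*(-q^2 + 2*q - 8)/(q^4 - 10*q^3 + 19*q^2 + 30*q + 9)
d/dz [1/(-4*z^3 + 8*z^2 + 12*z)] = (3*z^2 - 4*z - 3)/(4*z^2*(-z^2 + 2*z + 3)^2)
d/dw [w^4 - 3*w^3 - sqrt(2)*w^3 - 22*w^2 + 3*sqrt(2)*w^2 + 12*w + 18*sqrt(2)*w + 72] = 4*w^3 - 9*w^2 - 3*sqrt(2)*w^2 - 44*w + 6*sqrt(2)*w + 12 + 18*sqrt(2)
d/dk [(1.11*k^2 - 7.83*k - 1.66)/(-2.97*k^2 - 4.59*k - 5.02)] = (-28.35*k^2 - 21.0048*k + 31.6872)/(8.8209*k^4 + 27.2646*k^3 + 50.8869*k^2 + 46.0836*k + 25.2004)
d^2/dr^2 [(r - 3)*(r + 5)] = 2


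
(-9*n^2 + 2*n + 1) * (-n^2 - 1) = 9*n^4 - 2*n^3 + 8*n^2 - 2*n - 1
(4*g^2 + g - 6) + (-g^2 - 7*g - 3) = 3*g^2 - 6*g - 9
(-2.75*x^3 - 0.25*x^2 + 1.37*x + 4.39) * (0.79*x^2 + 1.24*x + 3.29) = -2.1725*x^5 - 3.6075*x^4 - 8.2752*x^3 + 4.3444*x^2 + 9.9509*x + 14.4431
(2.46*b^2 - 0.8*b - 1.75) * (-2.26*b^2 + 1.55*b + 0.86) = -5.5596*b^4 + 5.621*b^3 + 4.8306*b^2 - 3.4005*b - 1.505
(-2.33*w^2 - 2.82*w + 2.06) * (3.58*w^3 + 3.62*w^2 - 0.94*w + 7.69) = -8.3414*w^5 - 18.5302*w^4 - 0.643399999999998*w^3 - 7.8097*w^2 - 23.6222*w + 15.8414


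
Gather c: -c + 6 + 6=12 - c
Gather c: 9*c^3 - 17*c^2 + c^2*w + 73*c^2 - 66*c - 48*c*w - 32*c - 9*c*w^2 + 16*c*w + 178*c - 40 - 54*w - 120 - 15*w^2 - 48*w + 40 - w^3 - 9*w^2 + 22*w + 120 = 9*c^3 + c^2*(w + 56) + c*(-9*w^2 - 32*w + 80) - w^3 - 24*w^2 - 80*w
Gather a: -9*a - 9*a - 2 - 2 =-18*a - 4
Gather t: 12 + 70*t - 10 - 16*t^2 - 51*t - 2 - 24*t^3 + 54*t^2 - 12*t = -24*t^3 + 38*t^2 + 7*t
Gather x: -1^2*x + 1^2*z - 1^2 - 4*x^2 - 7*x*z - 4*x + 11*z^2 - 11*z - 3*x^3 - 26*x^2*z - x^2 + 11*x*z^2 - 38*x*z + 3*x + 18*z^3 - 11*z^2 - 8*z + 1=-3*x^3 + x^2*(-26*z - 5) + x*(11*z^2 - 45*z - 2) + 18*z^3 - 18*z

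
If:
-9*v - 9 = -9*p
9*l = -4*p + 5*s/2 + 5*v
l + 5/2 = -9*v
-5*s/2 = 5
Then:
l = -167/164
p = 137/164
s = -2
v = -27/164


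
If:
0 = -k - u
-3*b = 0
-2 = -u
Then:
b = 0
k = -2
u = 2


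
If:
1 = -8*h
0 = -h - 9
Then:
No Solution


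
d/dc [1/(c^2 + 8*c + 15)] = 2*(-c - 4)/(c^2 + 8*c + 15)^2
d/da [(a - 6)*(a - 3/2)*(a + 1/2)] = 3*a^2 - 14*a + 21/4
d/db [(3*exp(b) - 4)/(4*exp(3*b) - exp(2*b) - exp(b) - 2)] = ((3*exp(b) - 4)*(-12*exp(2*b) + 2*exp(b) + 1) + 12*exp(3*b) - 3*exp(2*b) - 3*exp(b) - 6)*exp(b)/(-4*exp(3*b) + exp(2*b) + exp(b) + 2)^2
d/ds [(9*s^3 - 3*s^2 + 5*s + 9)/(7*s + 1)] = 2*(63*s^3 + 3*s^2 - 3*s - 29)/(49*s^2 + 14*s + 1)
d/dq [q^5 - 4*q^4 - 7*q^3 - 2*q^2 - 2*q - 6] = 5*q^4 - 16*q^3 - 21*q^2 - 4*q - 2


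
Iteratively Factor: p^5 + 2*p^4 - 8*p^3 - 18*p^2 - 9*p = (p - 3)*(p^4 + 5*p^3 + 7*p^2 + 3*p) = (p - 3)*(p + 1)*(p^3 + 4*p^2 + 3*p) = (p - 3)*(p + 1)^2*(p^2 + 3*p) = (p - 3)*(p + 1)^2*(p + 3)*(p)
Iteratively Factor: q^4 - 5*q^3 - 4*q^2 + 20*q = (q + 2)*(q^3 - 7*q^2 + 10*q) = q*(q + 2)*(q^2 - 7*q + 10) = q*(q - 2)*(q + 2)*(q - 5)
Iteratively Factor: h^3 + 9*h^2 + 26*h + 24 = (h + 4)*(h^2 + 5*h + 6) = (h + 3)*(h + 4)*(h + 2)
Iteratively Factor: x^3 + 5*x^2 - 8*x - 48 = (x + 4)*(x^2 + x - 12) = (x + 4)^2*(x - 3)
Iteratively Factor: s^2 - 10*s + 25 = (s - 5)*(s - 5)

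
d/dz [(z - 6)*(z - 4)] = 2*z - 10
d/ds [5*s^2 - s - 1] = 10*s - 1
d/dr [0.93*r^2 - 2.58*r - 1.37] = 1.86*r - 2.58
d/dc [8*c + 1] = 8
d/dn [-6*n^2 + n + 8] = 1 - 12*n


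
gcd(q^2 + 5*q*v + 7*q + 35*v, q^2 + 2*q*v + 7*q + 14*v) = q + 7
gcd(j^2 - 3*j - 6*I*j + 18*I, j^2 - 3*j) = j - 3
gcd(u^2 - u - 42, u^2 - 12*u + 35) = u - 7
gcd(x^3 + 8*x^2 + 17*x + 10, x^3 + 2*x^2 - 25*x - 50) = x^2 + 7*x + 10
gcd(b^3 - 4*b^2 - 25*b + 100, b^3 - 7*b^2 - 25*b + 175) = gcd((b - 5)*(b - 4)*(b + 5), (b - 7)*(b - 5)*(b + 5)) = b^2 - 25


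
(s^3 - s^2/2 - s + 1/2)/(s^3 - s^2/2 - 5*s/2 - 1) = (2*s^2 - 3*s + 1)/(2*s^2 - 3*s - 2)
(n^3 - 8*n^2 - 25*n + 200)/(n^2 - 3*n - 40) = n - 5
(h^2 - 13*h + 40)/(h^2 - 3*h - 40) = (h - 5)/(h + 5)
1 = 1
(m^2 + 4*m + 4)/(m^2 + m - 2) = (m + 2)/(m - 1)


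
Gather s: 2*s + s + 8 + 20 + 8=3*s + 36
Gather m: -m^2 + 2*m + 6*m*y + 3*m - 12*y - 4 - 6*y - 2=-m^2 + m*(6*y + 5) - 18*y - 6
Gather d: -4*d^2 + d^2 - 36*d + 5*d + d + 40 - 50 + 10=-3*d^2 - 30*d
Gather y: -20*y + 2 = 2 - 20*y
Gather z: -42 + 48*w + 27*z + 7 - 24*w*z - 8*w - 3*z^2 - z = 40*w - 3*z^2 + z*(26 - 24*w) - 35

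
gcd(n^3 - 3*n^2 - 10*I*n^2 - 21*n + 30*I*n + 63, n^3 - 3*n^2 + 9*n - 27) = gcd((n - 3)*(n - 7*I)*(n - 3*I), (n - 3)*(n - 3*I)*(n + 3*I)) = n^2 + n*(-3 - 3*I) + 9*I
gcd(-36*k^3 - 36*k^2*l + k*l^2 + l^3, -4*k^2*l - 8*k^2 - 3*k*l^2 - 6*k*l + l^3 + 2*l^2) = k + l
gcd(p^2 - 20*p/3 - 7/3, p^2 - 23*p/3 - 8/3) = p + 1/3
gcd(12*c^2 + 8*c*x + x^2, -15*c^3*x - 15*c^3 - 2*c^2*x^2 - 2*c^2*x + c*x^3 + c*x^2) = 1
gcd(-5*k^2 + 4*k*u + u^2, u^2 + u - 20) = 1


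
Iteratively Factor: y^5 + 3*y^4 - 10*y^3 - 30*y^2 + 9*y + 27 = (y + 1)*(y^4 + 2*y^3 - 12*y^2 - 18*y + 27) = (y + 1)*(y + 3)*(y^3 - y^2 - 9*y + 9) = (y + 1)*(y + 3)^2*(y^2 - 4*y + 3) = (y - 1)*(y + 1)*(y + 3)^2*(y - 3)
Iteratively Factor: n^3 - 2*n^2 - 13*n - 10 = (n + 1)*(n^2 - 3*n - 10) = (n - 5)*(n + 1)*(n + 2)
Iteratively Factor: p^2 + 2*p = (p + 2)*(p)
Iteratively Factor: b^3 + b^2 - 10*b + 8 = (b - 1)*(b^2 + 2*b - 8) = (b - 1)*(b + 4)*(b - 2)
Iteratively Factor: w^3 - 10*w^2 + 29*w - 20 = (w - 4)*(w^2 - 6*w + 5) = (w - 5)*(w - 4)*(w - 1)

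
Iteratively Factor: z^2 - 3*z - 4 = (z - 4)*(z + 1)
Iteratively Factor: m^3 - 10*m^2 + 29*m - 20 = (m - 5)*(m^2 - 5*m + 4) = (m - 5)*(m - 4)*(m - 1)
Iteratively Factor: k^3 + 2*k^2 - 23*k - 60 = (k + 3)*(k^2 - k - 20) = (k - 5)*(k + 3)*(k + 4)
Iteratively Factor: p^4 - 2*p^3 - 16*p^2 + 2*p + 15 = (p + 3)*(p^3 - 5*p^2 - p + 5) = (p + 1)*(p + 3)*(p^2 - 6*p + 5) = (p - 1)*(p + 1)*(p + 3)*(p - 5)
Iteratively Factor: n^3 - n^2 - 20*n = (n - 5)*(n^2 + 4*n) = (n - 5)*(n + 4)*(n)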